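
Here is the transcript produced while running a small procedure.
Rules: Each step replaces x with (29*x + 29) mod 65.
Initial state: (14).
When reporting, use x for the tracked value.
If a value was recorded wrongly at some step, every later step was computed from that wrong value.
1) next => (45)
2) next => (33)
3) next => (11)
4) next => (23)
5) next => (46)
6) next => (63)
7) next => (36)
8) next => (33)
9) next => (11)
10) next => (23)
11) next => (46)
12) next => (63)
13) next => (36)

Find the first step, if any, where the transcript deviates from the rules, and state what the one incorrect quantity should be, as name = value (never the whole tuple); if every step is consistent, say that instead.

Recomputing the run from the initial state:
step 1: x = 45
step 2: x = 34
step 3: x = 40
step 4: x = 19
step 5: x = 60
step 6: x = 14
step 7: x = 45
step 8: x = 34
step 9: x = 40
step 10: x = 19
step 11: x = 60
step 12: x = 14
step 13: x = 45
The first disagreement with the transcript is at step 2, where the value should be x = 34.

step 2, x = 34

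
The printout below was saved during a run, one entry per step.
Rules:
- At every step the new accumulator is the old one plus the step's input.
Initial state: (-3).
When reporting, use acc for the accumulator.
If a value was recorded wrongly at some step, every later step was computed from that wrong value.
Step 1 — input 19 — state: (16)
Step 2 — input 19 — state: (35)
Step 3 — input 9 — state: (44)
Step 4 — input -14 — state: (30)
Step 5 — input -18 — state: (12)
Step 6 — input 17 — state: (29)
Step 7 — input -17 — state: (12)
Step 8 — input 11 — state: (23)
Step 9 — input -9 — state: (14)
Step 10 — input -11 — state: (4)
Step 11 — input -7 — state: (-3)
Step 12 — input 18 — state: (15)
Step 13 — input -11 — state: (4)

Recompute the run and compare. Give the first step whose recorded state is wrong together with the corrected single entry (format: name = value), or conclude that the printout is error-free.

step 10, acc = 3

Recomputing the run from the initial state:
step 1: acc = 16
step 2: acc = 35
step 3: acc = 44
step 4: acc = 30
step 5: acc = 12
step 6: acc = 29
step 7: acc = 12
step 8: acc = 23
step 9: acc = 14
step 10: acc = 3
step 11: acc = -4
step 12: acc = 14
step 13: acc = 3
The first disagreement with the printout is at step 10, where the value should be acc = 3.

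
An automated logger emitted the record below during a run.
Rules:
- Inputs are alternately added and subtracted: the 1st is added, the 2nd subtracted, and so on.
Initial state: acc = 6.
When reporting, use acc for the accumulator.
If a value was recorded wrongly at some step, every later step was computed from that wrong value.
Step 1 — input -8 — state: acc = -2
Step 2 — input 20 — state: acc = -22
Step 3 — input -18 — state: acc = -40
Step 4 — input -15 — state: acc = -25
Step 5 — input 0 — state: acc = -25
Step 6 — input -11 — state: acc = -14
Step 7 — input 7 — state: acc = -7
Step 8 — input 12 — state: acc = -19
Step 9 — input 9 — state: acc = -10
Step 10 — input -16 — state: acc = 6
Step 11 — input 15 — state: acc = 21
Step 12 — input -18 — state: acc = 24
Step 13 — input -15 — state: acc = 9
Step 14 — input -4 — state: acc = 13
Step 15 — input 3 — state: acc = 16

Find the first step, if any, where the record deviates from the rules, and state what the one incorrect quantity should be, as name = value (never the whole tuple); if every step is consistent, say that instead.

step 12, acc = 39

1. acc = 6 + -8 = -2 (in agreement)
2. acc = -2 - 20 = -22 (checks out)
3. acc = -22 + -18 = -40 (exactly as logged)
4. acc = -40 - -15 = -25 (same as recorded)
5. acc = -25 + 0 = -25 (consistent with the record)
6. acc = -25 - -11 = -14 (no discrepancy)
7. acc = -14 + 7 = -7 (consistent with the record)
8. acc = -7 - 12 = -19 (confirmed correct)
9. acc = -19 + 9 = -10 (same as recorded)
10. acc = -10 - -16 = 6 (agrees with the record)
11. acc = 6 + 15 = 21 (checks out)
12. acc = 21 - -18 = 39 (the entry is off here)
Conclusion: step 12 carries the first error; the entry should be acc = 39.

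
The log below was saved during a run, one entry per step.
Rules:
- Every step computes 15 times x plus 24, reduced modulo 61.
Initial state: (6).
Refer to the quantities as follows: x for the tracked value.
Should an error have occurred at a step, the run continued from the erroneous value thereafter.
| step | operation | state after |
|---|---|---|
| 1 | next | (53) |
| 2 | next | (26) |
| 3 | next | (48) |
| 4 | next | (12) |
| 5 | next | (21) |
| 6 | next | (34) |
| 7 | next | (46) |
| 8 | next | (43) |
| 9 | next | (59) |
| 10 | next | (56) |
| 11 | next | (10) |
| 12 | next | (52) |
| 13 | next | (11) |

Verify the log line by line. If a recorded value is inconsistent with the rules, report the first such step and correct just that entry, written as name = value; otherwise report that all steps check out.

step 10, x = 55

Step 1: x = (15*6 + 24) mod 61 = 53 — confirmed correct.
Step 2: x = (15*53 + 24) mod 61 = 26 — exactly as logged.
Step 3: x = (15*26 + 24) mod 61 = 48 — consistent with the log.
Step 4: x = (15*48 + 24) mod 61 = 12 — agrees with the log.
Step 5: x = (15*12 + 24) mod 61 = 21 — in agreement.
Step 6: x = (15*21 + 24) mod 61 = 34 — agrees with the log.
Step 7: x = (15*34 + 24) mod 61 = 46 — exactly as logged.
Step 8: x = (15*46 + 24) mod 61 = 43 — in agreement.
Step 9: x = (15*43 + 24) mod 61 = 59 — confirmed correct.
Step 10: x = (15*59 + 24) mod 61 = 55 — this is not what the log shows.
First deviation found at step 10; the corrected entry is x = 55.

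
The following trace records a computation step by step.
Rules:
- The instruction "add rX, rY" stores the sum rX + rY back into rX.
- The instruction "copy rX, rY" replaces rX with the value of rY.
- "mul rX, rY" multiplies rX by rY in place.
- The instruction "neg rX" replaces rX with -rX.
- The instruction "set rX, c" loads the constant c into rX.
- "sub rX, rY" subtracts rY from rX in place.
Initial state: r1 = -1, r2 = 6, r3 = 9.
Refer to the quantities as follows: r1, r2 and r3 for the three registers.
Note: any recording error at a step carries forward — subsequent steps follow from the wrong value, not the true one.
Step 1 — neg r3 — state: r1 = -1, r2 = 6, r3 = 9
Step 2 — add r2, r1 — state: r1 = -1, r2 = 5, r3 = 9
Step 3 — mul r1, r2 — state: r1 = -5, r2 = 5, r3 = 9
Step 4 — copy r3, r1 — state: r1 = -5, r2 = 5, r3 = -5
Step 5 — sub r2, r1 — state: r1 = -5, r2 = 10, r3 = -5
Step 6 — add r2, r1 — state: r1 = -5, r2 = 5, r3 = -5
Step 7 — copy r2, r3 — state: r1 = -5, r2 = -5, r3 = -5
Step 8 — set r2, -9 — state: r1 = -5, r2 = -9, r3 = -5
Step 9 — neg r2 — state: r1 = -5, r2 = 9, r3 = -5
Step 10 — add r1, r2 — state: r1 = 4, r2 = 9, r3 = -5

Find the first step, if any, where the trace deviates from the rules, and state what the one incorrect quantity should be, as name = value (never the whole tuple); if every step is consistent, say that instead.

Recomputing the run from the initial state:
step 1: r1 = -1, r2 = 6, r3 = -9
step 2: r1 = -1, r2 = 5, r3 = -9
step 3: r1 = -5, r2 = 5, r3 = -9
step 4: r1 = -5, r2 = 5, r3 = -5
step 5: r1 = -5, r2 = 10, r3 = -5
step 6: r1 = -5, r2 = 5, r3 = -5
step 7: r1 = -5, r2 = -5, r3 = -5
step 8: r1 = -5, r2 = -9, r3 = -5
step 9: r1 = -5, r2 = 9, r3 = -5
step 10: r1 = 4, r2 = 9, r3 = -5
The first disagreement with the trace is at step 1, where the value should be r3 = -9.

step 1, r3 = -9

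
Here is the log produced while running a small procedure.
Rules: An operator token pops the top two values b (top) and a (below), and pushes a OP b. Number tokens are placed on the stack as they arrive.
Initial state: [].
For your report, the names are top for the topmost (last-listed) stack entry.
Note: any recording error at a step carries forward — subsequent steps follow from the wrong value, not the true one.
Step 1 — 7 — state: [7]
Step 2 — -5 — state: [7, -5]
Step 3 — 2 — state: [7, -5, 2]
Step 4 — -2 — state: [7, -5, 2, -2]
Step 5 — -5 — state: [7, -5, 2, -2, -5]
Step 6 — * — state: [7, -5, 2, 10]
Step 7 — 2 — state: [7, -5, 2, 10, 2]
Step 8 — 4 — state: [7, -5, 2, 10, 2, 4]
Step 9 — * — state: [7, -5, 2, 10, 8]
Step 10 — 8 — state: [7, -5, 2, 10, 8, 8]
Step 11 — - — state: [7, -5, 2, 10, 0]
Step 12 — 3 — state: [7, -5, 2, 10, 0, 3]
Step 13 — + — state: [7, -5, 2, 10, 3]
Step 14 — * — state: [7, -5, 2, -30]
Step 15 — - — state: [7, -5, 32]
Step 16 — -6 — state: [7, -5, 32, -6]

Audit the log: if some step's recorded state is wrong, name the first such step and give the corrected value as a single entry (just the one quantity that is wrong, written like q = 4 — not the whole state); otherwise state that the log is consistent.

step 14, top = 30

Recomputing the run from the initial state:
step 1: [7]
step 2: [7, -5]
step 3: [7, -5, 2]
step 4: [7, -5, 2, -2]
step 5: [7, -5, 2, -2, -5]
step 6: [7, -5, 2, 10]
step 7: [7, -5, 2, 10, 2]
step 8: [7, -5, 2, 10, 2, 4]
step 9: [7, -5, 2, 10, 8]
step 10: [7, -5, 2, 10, 8, 8]
step 11: [7, -5, 2, 10, 0]
step 12: [7, -5, 2, 10, 0, 3]
step 13: [7, -5, 2, 10, 3]
step 14: [7, -5, 2, 30]
step 15: [7, -5, -28]
step 16: [7, -5, -28, -6]
The first disagreement with the log is at step 14, where the value should be top = 30.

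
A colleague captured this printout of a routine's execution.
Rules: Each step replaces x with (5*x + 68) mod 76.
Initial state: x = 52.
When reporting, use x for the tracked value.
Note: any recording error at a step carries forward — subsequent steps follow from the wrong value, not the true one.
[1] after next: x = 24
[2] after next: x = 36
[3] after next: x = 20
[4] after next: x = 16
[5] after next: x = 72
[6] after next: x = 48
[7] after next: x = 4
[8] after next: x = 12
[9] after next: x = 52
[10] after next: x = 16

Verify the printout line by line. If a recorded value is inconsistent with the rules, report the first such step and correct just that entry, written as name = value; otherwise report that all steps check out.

Recomputing the run from the initial state:
step 1: x = 24
step 2: x = 36
step 3: x = 20
step 4: x = 16
step 5: x = 72
step 6: x = 48
step 7: x = 4
step 8: x = 12
step 9: x = 52
step 10: x = 24
The first disagreement with the printout is at step 10, where the value should be x = 24.

step 10, x = 24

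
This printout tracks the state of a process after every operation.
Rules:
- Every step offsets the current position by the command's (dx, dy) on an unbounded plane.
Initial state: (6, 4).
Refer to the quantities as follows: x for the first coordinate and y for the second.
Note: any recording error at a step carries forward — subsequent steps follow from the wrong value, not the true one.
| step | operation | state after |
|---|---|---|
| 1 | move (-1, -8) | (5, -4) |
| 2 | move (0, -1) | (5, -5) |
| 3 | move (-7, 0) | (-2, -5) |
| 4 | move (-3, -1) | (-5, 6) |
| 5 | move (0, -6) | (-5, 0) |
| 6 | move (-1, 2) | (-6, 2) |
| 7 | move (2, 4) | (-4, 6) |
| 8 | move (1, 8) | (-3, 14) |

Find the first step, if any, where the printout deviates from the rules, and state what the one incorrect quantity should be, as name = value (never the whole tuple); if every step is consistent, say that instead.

Step 1: x = 6 + (-1) = 5, y = 4 + (-8) = -4 — agrees with the printout.
Step 2: x = 5 + (0) = 5, y = -4 + (-1) = -5 — same as recorded.
Step 3: x = 5 + (-7) = -2, y = -5 + (0) = -5 — no discrepancy.
Step 4: x = -2 + (-3) = -5, y = -5 + (-1) = -6 — first mismatch against the printout.
Step 4 is the first one off; corrected, y = -6.

step 4, y = -6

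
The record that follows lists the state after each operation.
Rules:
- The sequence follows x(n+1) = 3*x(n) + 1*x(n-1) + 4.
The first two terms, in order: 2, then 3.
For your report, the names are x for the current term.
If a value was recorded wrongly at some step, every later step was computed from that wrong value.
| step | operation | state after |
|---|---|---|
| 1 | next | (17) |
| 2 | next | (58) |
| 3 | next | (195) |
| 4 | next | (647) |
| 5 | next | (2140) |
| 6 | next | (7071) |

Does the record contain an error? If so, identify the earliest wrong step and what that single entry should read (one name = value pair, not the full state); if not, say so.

Recomputing the run from the initial state:
step 1: x = 15
step 2: x = 52
step 3: x = 175
step 4: x = 581
step 5: x = 1922
step 6: x = 6351
The first disagreement with the record is at step 1, where the value should be x = 15.

step 1, x = 15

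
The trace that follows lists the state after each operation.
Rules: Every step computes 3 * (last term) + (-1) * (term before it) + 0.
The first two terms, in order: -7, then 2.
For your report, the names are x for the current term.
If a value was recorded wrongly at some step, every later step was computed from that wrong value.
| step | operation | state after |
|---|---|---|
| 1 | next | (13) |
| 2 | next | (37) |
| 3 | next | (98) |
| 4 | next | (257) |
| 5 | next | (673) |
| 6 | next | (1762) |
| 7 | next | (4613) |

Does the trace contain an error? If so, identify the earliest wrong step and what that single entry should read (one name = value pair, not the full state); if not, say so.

1. x = 3*(2) + (-1)*(-7) + (0) = 13 (in agreement)
2. x = 3*(13) + (-1)*(2) + (0) = 37 (checks out)
3. x = 3*(37) + (-1)*(13) + (0) = 98 (checks out)
4. x = 3*(98) + (-1)*(37) + (0) = 257 (same as recorded)
5. x = 3*(257) + (-1)*(98) + (0) = 673 (confirmed correct)
6. x = 3*(673) + (-1)*(257) + (0) = 1762 (verified)
7. x = 3*(1762) + (-1)*(673) + (0) = 4613 (consistent with the trace)
All entries verified; no error found.

no error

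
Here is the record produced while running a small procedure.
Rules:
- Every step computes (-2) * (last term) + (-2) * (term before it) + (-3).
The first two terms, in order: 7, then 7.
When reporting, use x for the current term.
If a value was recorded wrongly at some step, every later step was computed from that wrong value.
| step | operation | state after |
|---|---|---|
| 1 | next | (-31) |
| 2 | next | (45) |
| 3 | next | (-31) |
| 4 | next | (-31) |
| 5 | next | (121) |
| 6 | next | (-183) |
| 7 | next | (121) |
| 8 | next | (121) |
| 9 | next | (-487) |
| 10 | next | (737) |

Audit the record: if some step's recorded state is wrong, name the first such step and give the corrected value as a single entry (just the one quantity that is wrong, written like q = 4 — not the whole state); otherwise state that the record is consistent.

Step 1: x = -2*(7) + (-2)*(7) + (-3) = -31 — consistent with the record.
Step 2: x = -2*(-31) + (-2)*(7) + (-3) = 45 — exactly as logged.
Step 3: x = -2*(45) + (-2)*(-31) + (-3) = -31 — checks out.
Step 4: x = -2*(-31) + (-2)*(45) + (-3) = -31 — exactly as logged.
Step 5: x = -2*(-31) + (-2)*(-31) + (-3) = 121 — matches.
Step 6: x = -2*(121) + (-2)*(-31) + (-3) = -183 — checks out.
Step 7: x = -2*(-183) + (-2)*(121) + (-3) = 121 — consistent with the record.
Step 8: x = -2*(121) + (-2)*(-183) + (-3) = 121 — checks out.
Step 9: x = -2*(121) + (-2)*(121) + (-3) = -487 — confirmed correct.
Step 10: x = -2*(-487) + (-2)*(121) + (-3) = 729 — the record disagrees here.
First deviation found at step 10; the corrected entry is x = 729.

step 10, x = 729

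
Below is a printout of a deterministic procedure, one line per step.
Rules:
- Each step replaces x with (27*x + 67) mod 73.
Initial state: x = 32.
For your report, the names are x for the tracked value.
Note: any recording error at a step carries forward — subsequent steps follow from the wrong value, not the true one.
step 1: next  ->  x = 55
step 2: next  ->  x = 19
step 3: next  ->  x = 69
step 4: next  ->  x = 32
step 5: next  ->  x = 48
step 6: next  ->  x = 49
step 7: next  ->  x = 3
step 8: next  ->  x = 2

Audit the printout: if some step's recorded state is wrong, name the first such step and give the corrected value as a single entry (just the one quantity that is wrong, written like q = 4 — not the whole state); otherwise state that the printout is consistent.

step 5, x = 55

1. x = (27*32 + 67) mod 73 = 55 (verified)
2. x = (27*55 + 67) mod 73 = 19 (verified)
3. x = (27*19 + 67) mod 73 = 69 (checks out)
4. x = (27*69 + 67) mod 73 = 32 (checks out)
5. x = (27*32 + 67) mod 73 = 55 (not what was recorded)
First incorrect step: 5; the correct value is x = 55.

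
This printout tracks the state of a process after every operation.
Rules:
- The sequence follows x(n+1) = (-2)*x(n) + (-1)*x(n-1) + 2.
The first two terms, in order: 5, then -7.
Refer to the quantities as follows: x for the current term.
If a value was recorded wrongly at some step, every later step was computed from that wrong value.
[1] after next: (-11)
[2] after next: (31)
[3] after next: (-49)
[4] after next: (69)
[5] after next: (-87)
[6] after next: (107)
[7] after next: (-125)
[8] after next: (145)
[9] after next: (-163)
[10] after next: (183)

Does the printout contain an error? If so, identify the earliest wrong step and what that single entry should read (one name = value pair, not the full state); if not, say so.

step 1, x = 11

Step 1: x = -2*(-7) + (-1)*(5) + (2) = 11 — the printout has a different value.
First deviation found at step 1; the corrected entry is x = 11.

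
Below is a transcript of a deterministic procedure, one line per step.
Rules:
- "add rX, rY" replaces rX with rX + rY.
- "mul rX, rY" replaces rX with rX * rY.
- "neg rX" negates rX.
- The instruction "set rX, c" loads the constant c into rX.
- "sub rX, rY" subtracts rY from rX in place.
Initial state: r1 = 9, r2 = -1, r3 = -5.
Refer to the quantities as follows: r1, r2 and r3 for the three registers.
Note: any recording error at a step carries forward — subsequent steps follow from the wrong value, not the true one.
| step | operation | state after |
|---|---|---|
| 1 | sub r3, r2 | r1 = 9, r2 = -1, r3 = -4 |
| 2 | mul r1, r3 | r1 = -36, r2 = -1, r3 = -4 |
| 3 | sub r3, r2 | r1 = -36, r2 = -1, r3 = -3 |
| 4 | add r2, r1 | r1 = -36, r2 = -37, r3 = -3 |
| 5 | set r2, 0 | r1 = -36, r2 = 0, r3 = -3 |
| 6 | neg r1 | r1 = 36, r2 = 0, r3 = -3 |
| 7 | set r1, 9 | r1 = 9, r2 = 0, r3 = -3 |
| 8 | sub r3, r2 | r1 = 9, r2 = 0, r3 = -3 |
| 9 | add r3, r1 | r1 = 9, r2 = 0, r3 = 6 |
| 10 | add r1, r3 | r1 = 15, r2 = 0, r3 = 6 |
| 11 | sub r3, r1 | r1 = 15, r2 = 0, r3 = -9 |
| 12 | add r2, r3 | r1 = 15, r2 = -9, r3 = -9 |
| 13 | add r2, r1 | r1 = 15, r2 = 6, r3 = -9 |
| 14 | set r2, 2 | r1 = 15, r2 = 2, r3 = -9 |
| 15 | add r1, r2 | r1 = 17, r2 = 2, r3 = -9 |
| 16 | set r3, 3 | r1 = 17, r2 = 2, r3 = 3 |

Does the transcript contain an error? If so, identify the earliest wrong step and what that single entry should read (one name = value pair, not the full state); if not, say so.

no error

1. r3 = -5 - -1 = -4 (agrees with the transcript)
2. r1 = 9 * -4 = -36 (agrees with the transcript)
3. r3 = -4 - -1 = -3 (in agreement)
4. r2 = -1 + -36 = -37 (no discrepancy)
5. r2 = 0 (verified)
6. r1 = -(-36) = 36 (consistent with the transcript)
7. r1 = 9 (matches)
8. r3 = -3 - 0 = -3 (verified)
9. r3 = -3 + 9 = 6 (confirmed correct)
10. r1 = 9 + 6 = 15 (verified)
11. r3 = 6 - 15 = -9 (in agreement)
12. r2 = 0 + -9 = -9 (verified)
13. r2 = -9 + 15 = 6 (no discrepancy)
14. r2 = 2 (no discrepancy)
15. r1 = 15 + 2 = 17 (same as recorded)
16. r3 = 3 (no discrepancy)
The recomputation confirms every line.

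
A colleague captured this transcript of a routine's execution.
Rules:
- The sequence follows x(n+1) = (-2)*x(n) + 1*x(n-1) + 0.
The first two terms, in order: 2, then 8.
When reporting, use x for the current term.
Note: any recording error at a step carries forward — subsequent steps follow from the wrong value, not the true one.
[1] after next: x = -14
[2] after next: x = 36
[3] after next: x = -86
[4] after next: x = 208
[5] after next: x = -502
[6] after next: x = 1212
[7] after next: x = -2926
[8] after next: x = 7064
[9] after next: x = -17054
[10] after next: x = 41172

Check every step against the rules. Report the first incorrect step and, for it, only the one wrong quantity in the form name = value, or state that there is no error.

no error

1. x = -2*(8) + (1)*(2) + (0) = -14 (verified)
2. x = -2*(-14) + (1)*(8) + (0) = 36 (consistent with the transcript)
3. x = -2*(36) + (1)*(-14) + (0) = -86 (confirmed correct)
4. x = -2*(-86) + (1)*(36) + (0) = 208 (exactly as logged)
5. x = -2*(208) + (1)*(-86) + (0) = -502 (same as recorded)
6. x = -2*(-502) + (1)*(208) + (0) = 1212 (exactly as logged)
7. x = -2*(1212) + (1)*(-502) + (0) = -2926 (exactly as logged)
8. x = -2*(-2926) + (1)*(1212) + (0) = 7064 (consistent with the transcript)
9. x = -2*(7064) + (1)*(-2926) + (0) = -17054 (exactly as logged)
10. x = -2*(-17054) + (1)*(7064) + (0) = 41172 (consistent with the transcript)
All steps check out; nothing to correct.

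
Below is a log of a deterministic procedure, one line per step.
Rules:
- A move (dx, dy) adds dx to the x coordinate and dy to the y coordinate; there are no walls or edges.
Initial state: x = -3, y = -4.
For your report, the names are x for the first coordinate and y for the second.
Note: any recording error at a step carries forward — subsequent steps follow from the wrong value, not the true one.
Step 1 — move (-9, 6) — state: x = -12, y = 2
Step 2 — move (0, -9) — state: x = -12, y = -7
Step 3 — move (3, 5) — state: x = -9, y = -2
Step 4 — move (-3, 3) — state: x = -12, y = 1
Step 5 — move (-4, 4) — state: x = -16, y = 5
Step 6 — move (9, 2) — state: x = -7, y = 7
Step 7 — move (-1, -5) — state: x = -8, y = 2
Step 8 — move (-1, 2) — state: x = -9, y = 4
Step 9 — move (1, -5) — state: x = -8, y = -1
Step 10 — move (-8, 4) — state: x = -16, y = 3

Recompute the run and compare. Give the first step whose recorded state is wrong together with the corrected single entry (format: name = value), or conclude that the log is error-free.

Step 1: x = -3 + (-9) = -12, y = -4 + (6) = 2 — consistent with the log.
Step 2: x = -12 + (0) = -12, y = 2 + (-9) = -7 — confirmed correct.
Step 3: x = -12 + (3) = -9, y = -7 + (5) = -2 — exactly as logged.
Step 4: x = -9 + (-3) = -12, y = -2 + (3) = 1 — agrees with the log.
Step 5: x = -12 + (-4) = -16, y = 1 + (4) = 5 — confirmed correct.
Step 6: x = -16 + (9) = -7, y = 5 + (2) = 7 — agrees with the log.
Step 7: x = -7 + (-1) = -8, y = 7 + (-5) = 2 — in agreement.
Step 8: x = -8 + (-1) = -9, y = 2 + (2) = 4 — verified.
Step 9: x = -9 + (1) = -8, y = 4 + (-5) = -1 — agrees with the log.
Step 10: x = -8 + (-8) = -16, y = -1 + (4) = 3 — confirmed correct.
The whole run recomputes cleanly — no discrepancies.

no error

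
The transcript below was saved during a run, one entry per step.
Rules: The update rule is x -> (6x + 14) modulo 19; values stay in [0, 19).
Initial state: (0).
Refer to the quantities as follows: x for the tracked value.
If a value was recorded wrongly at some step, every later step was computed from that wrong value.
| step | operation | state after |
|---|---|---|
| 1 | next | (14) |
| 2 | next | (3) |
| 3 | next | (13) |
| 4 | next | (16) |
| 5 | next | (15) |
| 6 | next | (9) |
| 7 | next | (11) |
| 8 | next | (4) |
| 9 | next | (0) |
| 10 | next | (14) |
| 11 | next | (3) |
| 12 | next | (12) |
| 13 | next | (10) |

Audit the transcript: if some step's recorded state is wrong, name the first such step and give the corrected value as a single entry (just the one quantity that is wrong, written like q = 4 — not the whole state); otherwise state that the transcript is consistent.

step 12, x = 13

1. x = (6*0 + 14) mod 19 = 14 (agrees with the transcript)
2. x = (6*14 + 14) mod 19 = 3 (consistent with the transcript)
3. x = (6*3 + 14) mod 19 = 13 (same as recorded)
4. x = (6*13 + 14) mod 19 = 16 (verified)
5. x = (6*16 + 14) mod 19 = 15 (in agreement)
6. x = (6*15 + 14) mod 19 = 9 (verified)
7. x = (6*9 + 14) mod 19 = 11 (agrees with the transcript)
8. x = (6*11 + 14) mod 19 = 4 (in agreement)
9. x = (6*4 + 14) mod 19 = 0 (matches)
10. x = (6*0 + 14) mod 19 = 14 (exactly as logged)
11. x = (6*14 + 14) mod 19 = 3 (same as recorded)
12. x = (6*3 + 14) mod 19 = 13 (first mismatch against the transcript)
First deviation found at step 12; the corrected entry is x = 13.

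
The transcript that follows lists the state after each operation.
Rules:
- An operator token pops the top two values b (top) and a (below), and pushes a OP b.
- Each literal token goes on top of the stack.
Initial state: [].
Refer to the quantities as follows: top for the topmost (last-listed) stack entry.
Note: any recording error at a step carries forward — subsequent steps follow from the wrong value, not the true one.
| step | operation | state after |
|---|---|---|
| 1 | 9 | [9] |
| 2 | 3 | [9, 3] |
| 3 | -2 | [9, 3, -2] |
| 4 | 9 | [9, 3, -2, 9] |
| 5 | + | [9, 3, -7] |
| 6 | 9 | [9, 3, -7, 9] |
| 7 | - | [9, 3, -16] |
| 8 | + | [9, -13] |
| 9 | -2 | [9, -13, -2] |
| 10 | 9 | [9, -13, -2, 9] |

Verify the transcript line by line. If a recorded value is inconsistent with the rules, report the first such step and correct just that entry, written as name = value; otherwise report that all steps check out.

step 5, top = 7

step 1: push 9: top = 9 -> matches
step 2: push 3: top = 3 -> confirmed correct
step 3: push -2: top = -2 -> confirmed correct
step 4: push 9: top = 9 -> verified
step 5: -2 + 9 = 7 -> the recorded entry deviates here
The audit stops at step 5: the recorded entry is wrong and should be top = 7.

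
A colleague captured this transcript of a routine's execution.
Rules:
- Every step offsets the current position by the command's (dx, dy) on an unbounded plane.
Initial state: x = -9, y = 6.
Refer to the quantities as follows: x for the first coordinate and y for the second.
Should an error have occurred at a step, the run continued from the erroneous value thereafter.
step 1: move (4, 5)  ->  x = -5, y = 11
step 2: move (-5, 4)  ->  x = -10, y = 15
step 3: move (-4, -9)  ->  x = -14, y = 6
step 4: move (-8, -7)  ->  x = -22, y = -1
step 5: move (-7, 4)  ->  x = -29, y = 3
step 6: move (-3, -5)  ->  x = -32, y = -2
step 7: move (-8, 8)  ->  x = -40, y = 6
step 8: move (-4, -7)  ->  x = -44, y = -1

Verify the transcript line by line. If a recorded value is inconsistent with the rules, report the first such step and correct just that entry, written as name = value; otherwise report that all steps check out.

no error

1. x = -9 + (4) = -5, y = 6 + (5) = 11 (no discrepancy)
2. x = -5 + (-5) = -10, y = 11 + (4) = 15 (confirmed correct)
3. x = -10 + (-4) = -14, y = 15 + (-9) = 6 (consistent with the transcript)
4. x = -14 + (-8) = -22, y = 6 + (-7) = -1 (consistent with the transcript)
5. x = -22 + (-7) = -29, y = -1 + (4) = 3 (confirmed correct)
6. x = -29 + (-3) = -32, y = 3 + (-5) = -2 (exactly as logged)
7. x = -32 + (-8) = -40, y = -2 + (8) = 6 (matches)
8. x = -40 + (-4) = -44, y = 6 + (-7) = -1 (matches)
No step deviates from the rules.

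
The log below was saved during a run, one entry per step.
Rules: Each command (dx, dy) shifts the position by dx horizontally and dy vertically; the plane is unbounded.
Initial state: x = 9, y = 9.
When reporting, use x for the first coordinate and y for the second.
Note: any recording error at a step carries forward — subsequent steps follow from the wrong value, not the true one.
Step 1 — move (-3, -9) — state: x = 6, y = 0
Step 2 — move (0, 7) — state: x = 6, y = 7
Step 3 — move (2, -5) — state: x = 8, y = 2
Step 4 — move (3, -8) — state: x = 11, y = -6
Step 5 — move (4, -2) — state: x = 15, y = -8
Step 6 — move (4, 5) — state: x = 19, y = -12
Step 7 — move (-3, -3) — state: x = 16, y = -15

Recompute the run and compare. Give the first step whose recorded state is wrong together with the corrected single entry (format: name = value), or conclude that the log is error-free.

step 6, y = -3

1. x = 9 + (-3) = 6, y = 9 + (-9) = 0 (matches)
2. x = 6 + (0) = 6, y = 0 + (7) = 7 (matches)
3. x = 6 + (2) = 8, y = 7 + (-5) = 2 (agrees with the log)
4. x = 8 + (3) = 11, y = 2 + (-8) = -6 (consistent with the log)
5. x = 11 + (4) = 15, y = -6 + (-2) = -8 (no discrepancy)
6. x = 15 + (4) = 19, y = -8 + (5) = -3 (the recorded entry deviates here)
The earliest wrong entry is at step 6: it should read y = -3.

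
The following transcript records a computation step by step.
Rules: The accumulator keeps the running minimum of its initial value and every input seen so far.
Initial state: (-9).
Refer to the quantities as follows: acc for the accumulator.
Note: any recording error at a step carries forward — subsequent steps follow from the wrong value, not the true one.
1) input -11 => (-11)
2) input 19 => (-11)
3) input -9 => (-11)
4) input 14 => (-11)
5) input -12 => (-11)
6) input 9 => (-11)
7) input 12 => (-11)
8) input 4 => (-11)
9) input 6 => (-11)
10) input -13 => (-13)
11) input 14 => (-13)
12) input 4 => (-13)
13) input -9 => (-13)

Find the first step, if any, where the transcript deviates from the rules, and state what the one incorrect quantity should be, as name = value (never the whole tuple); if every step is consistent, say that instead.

Step 1: acc = min(-9, -11) = -11 — checks out.
Step 2: acc = min(-11, 19) = -11 — exactly as logged.
Step 3: acc = min(-11, -9) = -11 — verified.
Step 4: acc = min(-11, 14) = -11 — agrees with the transcript.
Step 5: acc = min(-11, -12) = -12 — the transcript disagrees here.
First incorrect step: 5; the correct value is acc = -12.

step 5, acc = -12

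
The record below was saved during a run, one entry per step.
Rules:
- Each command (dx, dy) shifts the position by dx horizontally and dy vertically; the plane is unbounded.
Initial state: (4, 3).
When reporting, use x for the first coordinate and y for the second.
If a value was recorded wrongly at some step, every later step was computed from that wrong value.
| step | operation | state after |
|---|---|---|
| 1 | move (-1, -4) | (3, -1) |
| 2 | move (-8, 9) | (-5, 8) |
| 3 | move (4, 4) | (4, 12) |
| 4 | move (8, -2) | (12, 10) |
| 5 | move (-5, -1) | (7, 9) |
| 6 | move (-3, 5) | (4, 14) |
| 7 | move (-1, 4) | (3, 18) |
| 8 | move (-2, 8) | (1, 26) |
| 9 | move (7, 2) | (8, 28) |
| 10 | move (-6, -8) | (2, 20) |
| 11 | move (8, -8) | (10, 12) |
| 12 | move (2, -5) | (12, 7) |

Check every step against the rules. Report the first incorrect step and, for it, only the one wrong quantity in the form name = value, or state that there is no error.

Recomputing the run from the initial state:
step 1: x = 3, y = -1
step 2: x = -5, y = 8
step 3: x = -1, y = 12
step 4: x = 7, y = 10
step 5: x = 2, y = 9
step 6: x = -1, y = 14
step 7: x = -2, y = 18
step 8: x = -4, y = 26
step 9: x = 3, y = 28
step 10: x = -3, y = 20
step 11: x = 5, y = 12
step 12: x = 7, y = 7
The first disagreement with the record is at step 3, where the value should be x = -1.

step 3, x = -1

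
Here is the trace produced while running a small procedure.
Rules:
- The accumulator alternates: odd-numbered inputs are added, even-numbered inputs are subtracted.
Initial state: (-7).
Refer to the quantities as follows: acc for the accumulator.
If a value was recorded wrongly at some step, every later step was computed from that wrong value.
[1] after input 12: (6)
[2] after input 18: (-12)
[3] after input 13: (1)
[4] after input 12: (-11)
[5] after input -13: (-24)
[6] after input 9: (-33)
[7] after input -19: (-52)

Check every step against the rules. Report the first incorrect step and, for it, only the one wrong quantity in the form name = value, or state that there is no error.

step 1, acc = 5

Recomputing the run from the initial state:
step 1: acc = 5
step 2: acc = -13
step 3: acc = 0
step 4: acc = -12
step 5: acc = -25
step 6: acc = -34
step 7: acc = -53
The first disagreement with the trace is at step 1, where the value should be acc = 5.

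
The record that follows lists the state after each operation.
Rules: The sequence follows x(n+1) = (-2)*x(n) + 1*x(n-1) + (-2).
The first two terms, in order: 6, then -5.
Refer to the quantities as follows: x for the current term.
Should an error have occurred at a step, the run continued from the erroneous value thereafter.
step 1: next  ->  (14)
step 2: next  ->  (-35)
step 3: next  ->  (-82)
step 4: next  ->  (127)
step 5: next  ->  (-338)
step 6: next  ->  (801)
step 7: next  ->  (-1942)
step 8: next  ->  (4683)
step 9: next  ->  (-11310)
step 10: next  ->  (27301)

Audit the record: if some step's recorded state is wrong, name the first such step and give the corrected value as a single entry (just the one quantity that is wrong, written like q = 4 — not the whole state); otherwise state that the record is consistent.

step 3, x = 82

Recomputing the run from the initial state:
step 1: x = 14
step 2: x = -35
step 3: x = 82
step 4: x = -201
step 5: x = 482
step 6: x = -1167
step 7: x = 2814
step 8: x = -6797
step 9: x = 16406
step 10: x = -39611
The first disagreement with the record is at step 3, where the value should be x = 82.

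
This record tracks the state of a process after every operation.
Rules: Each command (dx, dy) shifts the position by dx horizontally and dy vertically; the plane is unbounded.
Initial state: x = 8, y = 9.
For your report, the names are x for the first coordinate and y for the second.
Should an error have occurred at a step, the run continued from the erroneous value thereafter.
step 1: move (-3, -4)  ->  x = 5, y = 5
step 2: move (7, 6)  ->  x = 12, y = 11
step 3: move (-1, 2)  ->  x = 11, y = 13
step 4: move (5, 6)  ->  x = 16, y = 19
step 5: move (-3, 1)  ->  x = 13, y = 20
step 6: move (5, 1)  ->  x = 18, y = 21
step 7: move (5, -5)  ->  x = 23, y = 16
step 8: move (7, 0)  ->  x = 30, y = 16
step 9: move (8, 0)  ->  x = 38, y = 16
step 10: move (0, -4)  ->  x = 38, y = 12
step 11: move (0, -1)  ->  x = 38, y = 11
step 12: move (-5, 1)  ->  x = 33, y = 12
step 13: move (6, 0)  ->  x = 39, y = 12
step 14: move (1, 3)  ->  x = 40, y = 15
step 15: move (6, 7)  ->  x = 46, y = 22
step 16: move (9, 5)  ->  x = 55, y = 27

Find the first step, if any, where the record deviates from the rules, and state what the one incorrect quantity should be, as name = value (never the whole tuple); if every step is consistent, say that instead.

no error

Recomputing the run from the initial state:
step 1: x = 5, y = 5
step 2: x = 12, y = 11
step 3: x = 11, y = 13
step 4: x = 16, y = 19
step 5: x = 13, y = 20
step 6: x = 18, y = 21
step 7: x = 23, y = 16
step 8: x = 30, y = 16
step 9: x = 38, y = 16
step 10: x = 38, y = 12
step 11: x = 38, y = 11
step 12: x = 33, y = 12
step 13: x = 39, y = 12
step 14: x = 40, y = 15
step 15: x = 46, y = 22
step 16: x = 55, y = 27
This matches the record at every step.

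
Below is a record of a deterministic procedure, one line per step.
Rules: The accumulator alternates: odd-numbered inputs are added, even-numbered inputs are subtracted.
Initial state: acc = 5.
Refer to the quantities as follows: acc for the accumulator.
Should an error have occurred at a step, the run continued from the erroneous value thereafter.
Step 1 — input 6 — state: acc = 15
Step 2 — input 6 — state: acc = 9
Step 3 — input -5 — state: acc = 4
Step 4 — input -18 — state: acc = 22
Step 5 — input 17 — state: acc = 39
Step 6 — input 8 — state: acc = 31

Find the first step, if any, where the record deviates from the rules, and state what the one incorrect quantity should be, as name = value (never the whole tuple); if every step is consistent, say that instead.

step 1, acc = 11

1. acc = 5 + 6 = 11 (first mismatch against the record)
So the first discrepancy is step 1, where the right value is acc = 11.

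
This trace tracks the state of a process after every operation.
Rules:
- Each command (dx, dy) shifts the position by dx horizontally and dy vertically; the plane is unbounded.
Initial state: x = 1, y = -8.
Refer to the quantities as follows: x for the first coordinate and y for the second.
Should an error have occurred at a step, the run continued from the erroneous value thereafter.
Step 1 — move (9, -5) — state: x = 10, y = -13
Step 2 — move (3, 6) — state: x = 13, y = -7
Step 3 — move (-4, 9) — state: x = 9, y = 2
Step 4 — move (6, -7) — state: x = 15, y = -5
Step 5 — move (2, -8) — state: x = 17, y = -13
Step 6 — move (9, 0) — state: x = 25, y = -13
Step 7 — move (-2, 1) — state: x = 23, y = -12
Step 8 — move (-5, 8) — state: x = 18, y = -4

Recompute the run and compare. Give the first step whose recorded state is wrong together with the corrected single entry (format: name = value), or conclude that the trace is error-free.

Recomputing the run from the initial state:
step 1: x = 10, y = -13
step 2: x = 13, y = -7
step 3: x = 9, y = 2
step 4: x = 15, y = -5
step 5: x = 17, y = -13
step 6: x = 26, y = -13
step 7: x = 24, y = -12
step 8: x = 19, y = -4
The first disagreement with the trace is at step 6, where the value should be x = 26.

step 6, x = 26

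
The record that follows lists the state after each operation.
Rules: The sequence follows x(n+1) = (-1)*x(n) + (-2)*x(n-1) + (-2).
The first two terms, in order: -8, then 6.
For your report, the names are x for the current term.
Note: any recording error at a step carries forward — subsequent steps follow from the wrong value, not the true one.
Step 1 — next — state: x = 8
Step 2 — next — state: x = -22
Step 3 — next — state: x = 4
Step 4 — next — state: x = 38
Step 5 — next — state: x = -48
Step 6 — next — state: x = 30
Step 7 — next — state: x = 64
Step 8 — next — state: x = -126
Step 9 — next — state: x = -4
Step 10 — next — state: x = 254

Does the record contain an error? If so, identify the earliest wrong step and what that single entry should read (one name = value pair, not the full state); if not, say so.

Recomputing the run from the initial state:
step 1: x = 8
step 2: x = -22
step 3: x = 4
step 4: x = 38
step 5: x = -48
step 6: x = -30
step 7: x = 124
step 8: x = -66
step 9: x = -184
step 10: x = 314
The first disagreement with the record is at step 6, where the value should be x = -30.

step 6, x = -30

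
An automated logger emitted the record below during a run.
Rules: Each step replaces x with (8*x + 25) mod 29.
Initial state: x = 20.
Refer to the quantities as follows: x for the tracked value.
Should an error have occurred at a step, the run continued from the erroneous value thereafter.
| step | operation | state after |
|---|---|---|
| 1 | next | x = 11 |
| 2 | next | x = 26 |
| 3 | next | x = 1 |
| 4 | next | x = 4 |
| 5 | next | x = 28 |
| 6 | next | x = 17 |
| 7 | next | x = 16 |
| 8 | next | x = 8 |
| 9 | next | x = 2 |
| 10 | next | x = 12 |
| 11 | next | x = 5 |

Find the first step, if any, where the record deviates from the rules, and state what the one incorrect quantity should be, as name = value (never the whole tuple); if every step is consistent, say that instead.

no error

step 1: x = (8*20 + 25) mod 29 = 11 -> agrees with the record
step 2: x = (8*11 + 25) mod 29 = 26 -> checks out
step 3: x = (8*26 + 25) mod 29 = 1 -> same as recorded
step 4: x = (8*1 + 25) mod 29 = 4 -> matches
step 5: x = (8*4 + 25) mod 29 = 28 -> no discrepancy
step 6: x = (8*28 + 25) mod 29 = 17 -> verified
step 7: x = (8*17 + 25) mod 29 = 16 -> matches
step 8: x = (8*16 + 25) mod 29 = 8 -> in agreement
step 9: x = (8*8 + 25) mod 29 = 2 -> exactly as logged
step 10: x = (8*2 + 25) mod 29 = 12 -> no discrepancy
step 11: x = (8*12 + 25) mod 29 = 5 -> no discrepancy
All steps check out; nothing to correct.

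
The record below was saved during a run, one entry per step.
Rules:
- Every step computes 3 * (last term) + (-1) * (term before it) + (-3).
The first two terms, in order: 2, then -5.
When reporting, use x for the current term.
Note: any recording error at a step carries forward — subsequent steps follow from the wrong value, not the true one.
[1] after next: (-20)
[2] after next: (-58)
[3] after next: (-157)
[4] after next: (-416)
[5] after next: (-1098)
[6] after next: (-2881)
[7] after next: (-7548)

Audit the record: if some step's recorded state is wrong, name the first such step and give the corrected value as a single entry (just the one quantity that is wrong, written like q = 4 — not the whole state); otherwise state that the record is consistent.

Recomputing the run from the initial state:
step 1: x = -20
step 2: x = -58
step 3: x = -157
step 4: x = -416
step 5: x = -1094
step 6: x = -2869
step 7: x = -7516
The first disagreement with the record is at step 5, where the value should be x = -1094.

step 5, x = -1094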